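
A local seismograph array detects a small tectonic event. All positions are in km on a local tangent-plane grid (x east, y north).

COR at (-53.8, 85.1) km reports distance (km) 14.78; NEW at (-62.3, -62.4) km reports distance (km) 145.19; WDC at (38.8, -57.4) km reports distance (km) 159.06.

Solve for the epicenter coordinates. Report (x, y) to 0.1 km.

Circle about each station: (x + 53.8)² + (y − 85.1)² = 14.78²; (x + 62.3)² + (y + 62.4)² = 145.19²; (x − 38.8)² + (y + 57.4)² = 159.06².
Subtracting the COR equation from the NEW and WDC equations removes the quadratic terms:
-17.0 x − 295.0 y = -23223.09
185.2 x − 285.0 y = -30417.89
Solving the 2×2 system: x ≈ -39.6, y ≈ 81.0 km.

(-39.6, 81.0)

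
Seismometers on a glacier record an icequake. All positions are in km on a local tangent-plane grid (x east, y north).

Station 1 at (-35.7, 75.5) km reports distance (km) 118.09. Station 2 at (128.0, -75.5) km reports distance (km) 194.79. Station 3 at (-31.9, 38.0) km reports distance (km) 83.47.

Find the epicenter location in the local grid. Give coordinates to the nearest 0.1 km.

Circle about each station: (x + 35.7)² + (y − 75.5)² = 118.09²; (x − 128.0)² + (y + 75.5)² = 194.79²; (x + 31.9)² + (y − 38.0)² = 83.47².
Subtracting the Station 1 equation from the Station 2 and Station 3 equations removes the quadratic terms:
327.4 x − 302.0 y = -8888.39
7.6 x − 75.0 y = 2464.88
Solving the 2×2 system: x ≈ -63.4, y ≈ -39.3 km.

x ≈ -63.4 km, y ≈ -39.3 km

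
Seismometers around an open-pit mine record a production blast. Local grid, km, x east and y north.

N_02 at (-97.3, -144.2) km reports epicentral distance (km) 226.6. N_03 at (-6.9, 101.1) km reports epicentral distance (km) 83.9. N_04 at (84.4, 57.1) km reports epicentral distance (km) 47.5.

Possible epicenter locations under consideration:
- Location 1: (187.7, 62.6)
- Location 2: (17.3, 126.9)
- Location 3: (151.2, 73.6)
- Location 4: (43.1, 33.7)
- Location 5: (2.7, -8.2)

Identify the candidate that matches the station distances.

Location 4

For each candidate, compare |candidate − station| to the reported distance:
Location 1: residuals N_02 125.5, N_03 114.5, N_04 55.9 → max 125.5 km
Location 2: residuals N_02 67.7, N_03 48.5, N_04 49.3 → max 67.7 km
Location 3: residuals N_02 103.8, N_03 76.6, N_04 21.3 → max 103.8 km
Location 4: residuals N_02 0.0, N_03 0.0, N_04 0.0 → max 0.0 km
Location 5: residuals N_02 57.8, N_03 25.8, N_04 57.1 → max 57.8 km
Only Location 4 has all residuals ≈ 0.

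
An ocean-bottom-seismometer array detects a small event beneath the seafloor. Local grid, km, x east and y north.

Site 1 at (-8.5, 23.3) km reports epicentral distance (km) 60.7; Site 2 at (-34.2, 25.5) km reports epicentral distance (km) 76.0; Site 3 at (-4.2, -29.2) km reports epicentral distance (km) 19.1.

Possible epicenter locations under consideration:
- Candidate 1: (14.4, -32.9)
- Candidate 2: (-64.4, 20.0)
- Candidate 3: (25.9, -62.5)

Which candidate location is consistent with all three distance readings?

For each candidate, compare |candidate − station| to the reported distance:
Candidate 1: residuals Site 1 0.0, Site 2 0.0, Site 3 0.1 → max 0.1 km
Candidate 2: residuals Site 1 4.7, Site 2 45.3, Site 3 58.6 → max 58.6 km
Candidate 3: residuals Site 1 31.7, Site 2 30.6, Site 3 25.8 → max 31.7 km
Only Candidate 1 has all residuals ≈ 0.

Candidate 1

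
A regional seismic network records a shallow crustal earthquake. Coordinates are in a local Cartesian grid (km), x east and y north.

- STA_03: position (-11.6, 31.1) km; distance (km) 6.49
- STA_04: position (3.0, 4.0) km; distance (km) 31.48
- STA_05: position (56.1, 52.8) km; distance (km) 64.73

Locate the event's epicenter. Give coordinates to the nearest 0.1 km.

Circle about each station: (x + 11.6)² + (y − 31.1)² = 6.49²; (x − 3.0)² + (y − 4.0)² = 31.48²; (x − 56.1)² + (y − 52.8)² = 64.73².
Subtracting pairs of circle equations eliminates x²+y² and gives linear equations (the radical axes):
29.2 x − 54.2 y = -2025.64
135.4 x + 43.4 y = 685.43
Solving the 2×2 system: x ≈ -5.9, y ≈ 34.2 km.

-5.9 km east, 34.2 km north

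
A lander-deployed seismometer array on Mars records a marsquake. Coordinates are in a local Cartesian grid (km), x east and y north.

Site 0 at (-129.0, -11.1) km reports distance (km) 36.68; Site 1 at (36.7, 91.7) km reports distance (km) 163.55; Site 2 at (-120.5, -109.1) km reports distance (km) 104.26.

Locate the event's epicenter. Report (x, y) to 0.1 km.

Circle about each station: (x + 129.0)² + (y + 11.1)² = 36.68²; (x − 36.7)² + (y − 91.7)² = 163.55²; (x + 120.5)² + (y + 109.1)² = 104.26².
Subtracting the Site 0 equation from the Site 1 and Site 2 equations removes the quadratic terms:
331.4 x + 205.6 y = -32411.61
17.0 x − 196.0 y = 134.12
Solving the 2×2 system: x ≈ -92.4, y ≈ -8.7 km.

x ≈ -92.4 km, y ≈ -8.7 km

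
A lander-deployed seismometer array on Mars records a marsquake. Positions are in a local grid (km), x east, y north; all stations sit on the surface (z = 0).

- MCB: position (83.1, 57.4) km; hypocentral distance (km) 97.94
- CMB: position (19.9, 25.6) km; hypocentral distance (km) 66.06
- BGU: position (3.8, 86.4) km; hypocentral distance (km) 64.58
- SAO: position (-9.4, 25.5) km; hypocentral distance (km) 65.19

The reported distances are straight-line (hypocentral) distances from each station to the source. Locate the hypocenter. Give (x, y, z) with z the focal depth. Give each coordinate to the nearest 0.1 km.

(3.2, 55.3, 56.6)

Each station gives a sphere (x−x_i)² + (y−y_i)² + z² = d_i² (stations at z=0).
Subtracting the MCB sphere from CMB and BGU: z² cancels, leaving linear equations in x and y:
-126.4 x − 63.6 y = -3920.68
-158.6 x + 58.0 y = 2700.70
Solving: x ≈ 3.194, y ≈ 55.298 km (keep extra digits for the depth step; rounded: 3.2, 55.3).
Then from the MCB sphere: z² = 97.94² − (x − 83.1)² − (y − 57.4)² with x = 3.194, y = 55.298, so z ≈ 56.594 ≈ 56.6 km.
Check against SAO (with the unrounded solution): distance 65.19 ≈ 65.19 km. ✓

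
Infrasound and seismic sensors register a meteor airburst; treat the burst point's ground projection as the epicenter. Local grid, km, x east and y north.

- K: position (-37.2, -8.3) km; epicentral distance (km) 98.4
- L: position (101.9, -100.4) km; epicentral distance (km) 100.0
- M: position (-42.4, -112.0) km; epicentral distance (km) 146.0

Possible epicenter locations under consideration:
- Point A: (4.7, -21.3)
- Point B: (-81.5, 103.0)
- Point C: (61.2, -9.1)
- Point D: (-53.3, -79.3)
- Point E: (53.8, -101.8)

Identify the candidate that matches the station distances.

Point C

For each candidate, compare |candidate − station| to the reported distance:
Point A: residuals K 54.5, L 25.3, M 43.8 → max 54.5 km
Point B: residuals K 21.4, L 173.9, M 72.5 → max 173.9 km
Point C: residuals K 0.0, L 0.0, M 0.0 → max 0.0 km
Point D: residuals K 25.6, L 56.6, M 111.5 → max 111.5 km
Point E: residuals K 32.1, L 51.9, M 49.3 → max 51.9 km
Only Point C has all residuals ≈ 0.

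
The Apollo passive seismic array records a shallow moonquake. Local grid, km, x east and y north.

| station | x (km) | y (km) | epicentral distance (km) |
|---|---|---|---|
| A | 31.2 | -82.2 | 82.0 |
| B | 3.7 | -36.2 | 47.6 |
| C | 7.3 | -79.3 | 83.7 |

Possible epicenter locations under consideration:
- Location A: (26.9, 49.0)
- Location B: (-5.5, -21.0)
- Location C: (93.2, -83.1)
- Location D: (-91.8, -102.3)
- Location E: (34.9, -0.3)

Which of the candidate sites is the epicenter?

Location E

For each candidate, compare |candidate − station| to the reported distance:
Location A: residuals A 49.3, B 40.7, C 46.1 → max 49.3 km
Location B: residuals A 10.6, B 29.8, C 24.0 → max 29.8 km
Location C: residuals A 20.0, B 53.4, C 2.3 → max 53.4 km
Location D: residuals A 42.6, B 68.5, C 18.0 → max 68.5 km
Location E: residuals A 0.0, B 0.0, C 0.0 → max 0.0 km
Only Location E has all residuals ≈ 0.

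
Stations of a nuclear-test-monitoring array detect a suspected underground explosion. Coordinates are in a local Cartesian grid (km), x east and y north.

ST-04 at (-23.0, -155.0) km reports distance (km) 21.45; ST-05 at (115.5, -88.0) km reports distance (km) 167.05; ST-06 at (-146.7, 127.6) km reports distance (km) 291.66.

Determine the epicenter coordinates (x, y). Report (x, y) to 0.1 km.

Circle about each station: (x + 23.0)² + (y + 155.0)² = 21.45²; (x − 115.5)² + (y + 88.0)² = 167.05²; (x + 146.7)² + (y − 127.6)² = 291.66².
Subtracting the ST-04 equation from the ST-05 and ST-06 equations removes the quadratic terms:
277.0 x + 134.0 y = -30915.35
-247.4 x + 565.2 y = -71356.80
Solving the 2×2 system: x ≈ -41.7, y ≈ -144.5 km.

x ≈ -41.7 km, y ≈ -144.5 km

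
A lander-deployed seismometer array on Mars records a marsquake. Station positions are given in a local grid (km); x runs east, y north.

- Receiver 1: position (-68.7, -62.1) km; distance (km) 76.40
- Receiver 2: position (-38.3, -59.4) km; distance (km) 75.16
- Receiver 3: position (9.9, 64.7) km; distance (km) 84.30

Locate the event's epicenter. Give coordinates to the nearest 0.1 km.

Circle about each station: (x + 68.7)² + (y + 62.1)² = 76.40²; (x + 38.3)² + (y + 59.4)² = 75.16²; (x − 9.9)² + (y − 64.7)² = 84.30².
Subtracting pairs of circle equations eliminates x²+y² and gives linear equations (the radical axes):
60.8 x + 5.4 y = -3392.92
157.2 x + 253.6 y = -5561.53
Solving the 2×2 system: x ≈ -57.0, y ≈ 13.4 km.
Check against Receiver 1 (with the unrounded x, y): √((x + 68.7)²+(y + 62.1)²) = 76.40 ≈ 76.40 km. ✓

x ≈ -57.0 km, y ≈ 13.4 km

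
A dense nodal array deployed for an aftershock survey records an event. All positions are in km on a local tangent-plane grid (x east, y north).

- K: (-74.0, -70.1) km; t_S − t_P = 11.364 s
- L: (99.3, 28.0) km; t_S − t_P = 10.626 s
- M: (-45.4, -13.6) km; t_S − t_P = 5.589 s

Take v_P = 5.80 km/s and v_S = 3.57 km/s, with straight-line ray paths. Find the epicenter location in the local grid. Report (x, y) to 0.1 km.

x ≈ 4.6 km, y ≈ 0.3 km

Distance from S−P lag: d = Δt · v_P v_S / (v_P − v_S) = Δt · (5.80·3.57)/(5.80−3.57) ≈ 9.2852·Δt.
So d_K = 105.52, d_L = 98.66, d_M = 51.89 km.
Circle about each station: (x + 74.0)² + (y + 70.1)² = 105.52²; (x − 99.3)² + (y − 28.0)² = 98.66²; (x + 45.4)² + (y + 13.6)² = 51.89².
Subtracting the K equation from the L and M equations removes the quadratic terms:
346.6 x + 196.2 y = 1655.15
57.2 x + 113.0 y = 298.01
Solving the 2×2 system: x ≈ 4.6, y ≈ 0.3 km.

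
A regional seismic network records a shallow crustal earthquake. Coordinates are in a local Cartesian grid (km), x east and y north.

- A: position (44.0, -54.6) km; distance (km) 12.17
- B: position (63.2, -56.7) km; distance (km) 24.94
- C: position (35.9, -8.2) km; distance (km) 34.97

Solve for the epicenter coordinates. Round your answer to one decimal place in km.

x ≈ 42.7 km, y ≈ -42.5 km

Circle about each station: (x − 44.0)² + (y + 54.6)² = 12.17²; (x − 63.2)² + (y + 56.7)² = 24.94²; (x − 35.9)² + (y + 8.2)² = 34.97².
Subtracting pairs of circle equations eliminates x²+y² and gives linear equations (the radical axes):
38.4 x − 4.2 y = 1818.08
-16.2 x + 92.8 y = -4635.90
Solving the 2×2 system: x ≈ 42.7, y ≈ -42.5 km.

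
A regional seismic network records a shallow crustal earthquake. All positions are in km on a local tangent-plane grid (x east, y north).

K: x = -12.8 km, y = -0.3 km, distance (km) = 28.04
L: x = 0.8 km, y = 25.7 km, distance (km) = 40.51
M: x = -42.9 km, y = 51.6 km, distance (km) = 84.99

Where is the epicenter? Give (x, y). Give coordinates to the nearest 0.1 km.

(12.1, -13.2)

Circle about each station: (x + 12.8)² + (y + 0.3)² = 28.04²; (x − 0.8)² + (y − 25.7)² = 40.51²; (x + 42.9)² + (y − 51.6)² = 84.99².
Subtracting the K equation from the L and M equations removes the quadratic terms:
27.2 x + 52.0 y = -357.62
-60.2 x + 103.8 y = -2098.02
Solving the 2×2 system: x ≈ 12.1, y ≈ -13.2 km.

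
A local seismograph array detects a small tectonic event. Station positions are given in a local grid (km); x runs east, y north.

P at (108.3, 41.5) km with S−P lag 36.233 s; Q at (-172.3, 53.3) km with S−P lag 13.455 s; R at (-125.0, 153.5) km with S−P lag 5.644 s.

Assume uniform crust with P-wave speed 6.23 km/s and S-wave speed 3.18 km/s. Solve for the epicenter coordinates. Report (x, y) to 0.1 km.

x ≈ -114.1 km, y ≈ 118.5 km

Distance from S−P lag: d = Δt · v_P v_S / (v_P − v_S) = Δt · (6.23·3.18)/(6.23−3.18) ≈ 6.4955·Δt.
So d_P = 235.35, d_Q = 87.40, d_R = 36.66 km.
Circle about each station: (x − 108.3)² + (y − 41.5)² = 235.35²; (x + 172.3)² + (y − 53.3)² = 87.40²; (x + 125.0)² + (y − 153.5)² = 36.66².
Subtracting the P equation from the Q and R equations removes the quadratic terms:
-561.2 x + 23.6 y = 66827.90
-466.6 x + 224.0 y = 79781.78
Solving the 2×2 system: x ≈ -114.1, y ≈ 118.5 km.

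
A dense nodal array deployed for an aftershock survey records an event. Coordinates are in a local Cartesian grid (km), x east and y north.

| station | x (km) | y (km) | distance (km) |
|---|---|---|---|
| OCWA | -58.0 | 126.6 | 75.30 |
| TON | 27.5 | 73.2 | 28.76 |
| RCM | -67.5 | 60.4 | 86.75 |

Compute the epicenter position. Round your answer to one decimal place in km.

Circle about each station: (x + 58.0)² + (y − 126.6)² = 75.30²; (x − 27.5)² + (y − 73.2)² = 28.76²; (x + 67.5)² + (y − 60.4)² = 86.75².
Subtracting pairs of circle equations eliminates x²+y² and gives linear equations (the radical axes):
171.0 x − 106.8 y = -8434.12
-19.0 x − 132.4 y = -13042.62
Solving the 2×2 system: x ≈ 11.2, y ≈ 96.9 km.

11.2 km east, 96.9 km north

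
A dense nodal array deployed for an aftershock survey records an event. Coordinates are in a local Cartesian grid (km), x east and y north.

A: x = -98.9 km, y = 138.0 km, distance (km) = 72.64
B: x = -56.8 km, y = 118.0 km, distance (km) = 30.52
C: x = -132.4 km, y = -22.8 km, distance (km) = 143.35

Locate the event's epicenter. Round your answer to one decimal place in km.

x ≈ -44.2 km, y ≈ 90.2 km

Circle about each station: (x + 98.9)² + (y − 138.0)² = 72.64²; (x + 56.8)² + (y − 118.0)² = 30.52²; (x + 132.4)² + (y + 22.8)² = 143.35².
Subtracting the A equation from the B and C equations removes the quadratic terms:
84.2 x − 40.0 y = -7329.87
-67.0 x − 321.6 y = -26048.26
Solving the 2×2 system: x ≈ -44.2, y ≈ 90.2 km.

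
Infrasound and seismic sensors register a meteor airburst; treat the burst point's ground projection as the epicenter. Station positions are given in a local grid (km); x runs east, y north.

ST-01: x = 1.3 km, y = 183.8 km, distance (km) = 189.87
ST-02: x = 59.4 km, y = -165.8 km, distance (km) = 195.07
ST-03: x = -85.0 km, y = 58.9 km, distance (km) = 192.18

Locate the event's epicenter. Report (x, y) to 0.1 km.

x ≈ 104.0 km, y ≈ 24.1 km

Circle about each station: (x − 1.3)² + (y − 183.8)² = 189.87²; (x − 59.4)² + (y + 165.8)² = 195.07²; (x + 85.0)² + (y − 58.9)² = 192.18².
Subtracting pairs of circle equations eliminates x²+y² and gives linear equations (the radical axes):
116.2 x − 699.2 y = -4767.82
-172.6 x − 249.8 y = -23972.46
Solving the 2×2 system: x ≈ 104.0, y ≈ 24.1 km.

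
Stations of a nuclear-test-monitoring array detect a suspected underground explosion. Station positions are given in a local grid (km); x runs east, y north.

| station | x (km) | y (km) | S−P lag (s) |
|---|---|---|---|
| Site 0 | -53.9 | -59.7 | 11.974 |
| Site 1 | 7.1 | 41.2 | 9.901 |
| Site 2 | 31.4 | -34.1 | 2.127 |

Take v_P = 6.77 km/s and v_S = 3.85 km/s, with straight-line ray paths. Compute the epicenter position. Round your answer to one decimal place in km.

(50.3, -35.9)

Distance from S−P lag: d = Δt · v_P v_S / (v_P − v_S) = Δt · (6.77·3.85)/(6.77−3.85) ≈ 8.9262·Δt.
So d_Site 0 = 106.88, d_Site 1 = 88.38, d_Site 2 = 18.99 km.
Circle about each station: (x + 53.9)² + (y + 59.7)² = 106.88²; (x − 7.1)² + (y − 41.2)² = 88.38²; (x − 31.4)² + (y + 34.1)² = 18.99².
Subtracting the Site 0 equation from the Site 1 and Site 2 equations removes the quadratic terms:
122.0 x + 201.8 y = -1109.14
170.6 x + 51.2 y = 6742.18
Solving the 2×2 system: x ≈ 50.3, y ≈ -35.9 km.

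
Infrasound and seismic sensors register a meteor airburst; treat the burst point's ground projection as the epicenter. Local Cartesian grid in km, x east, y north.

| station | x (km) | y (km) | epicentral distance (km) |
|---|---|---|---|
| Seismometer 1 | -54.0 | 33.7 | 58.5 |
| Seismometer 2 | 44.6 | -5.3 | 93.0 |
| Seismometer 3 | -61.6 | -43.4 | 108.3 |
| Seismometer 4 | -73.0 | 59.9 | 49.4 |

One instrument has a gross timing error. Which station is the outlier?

Solve using three stations at a time. Using Seismometer 2, Seismometer 3, Seismometer 4 (subtract circle equations pairwise → linear system) gives (x, y) ≈ (-23.6, 58.0).
Distances from that point to each station vs reported:
  Seismometer 1: calculated 39.0 vs reported 58.5 → residual 19.5 km
  Seismometer 2: calculated 93.0 vs reported 93.0 → residual 0.0 km
  Seismometer 3: calculated 108.3 vs reported 108.3 → residual 0.0 km
  Seismometer 4: calculated 49.5 vs reported 49.4 → residual 0.1 km
Seismometer 2, Seismometer 3, Seismometer 4 are mutually consistent (residuals ≈ 0); Seismometer 1 is off by 19.5 km.

Seismometer 1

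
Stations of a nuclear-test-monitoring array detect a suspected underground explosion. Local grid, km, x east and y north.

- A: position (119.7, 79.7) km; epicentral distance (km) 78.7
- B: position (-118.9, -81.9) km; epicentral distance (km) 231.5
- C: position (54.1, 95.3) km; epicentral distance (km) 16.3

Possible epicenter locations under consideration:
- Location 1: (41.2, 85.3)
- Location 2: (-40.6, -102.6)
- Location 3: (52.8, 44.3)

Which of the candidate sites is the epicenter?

For each candidate, compare |candidate − station| to the reported distance:
Location 1: residuals A 0.0, B 0.0, C 0.0 → max 0.0 km
Location 2: residuals A 164.1, B 150.5, C 203.1 → max 203.1 km
Location 3: residuals A 3.0, B 18.4, C 34.7 → max 34.7 km
Only Location 1 has all residuals ≈ 0.

Location 1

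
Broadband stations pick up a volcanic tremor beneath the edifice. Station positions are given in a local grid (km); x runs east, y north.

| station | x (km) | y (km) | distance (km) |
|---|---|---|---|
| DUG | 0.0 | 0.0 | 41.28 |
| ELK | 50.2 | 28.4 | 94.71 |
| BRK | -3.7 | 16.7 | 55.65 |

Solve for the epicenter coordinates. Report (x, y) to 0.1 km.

Circle about each station: x² + y² = 41.28²; (x − 50.2)² + (y − 28.4)² = 94.71²; (x + 3.7)² + (y − 16.7)² = 55.65².
Subtracting the DUG equation from the ELK and BRK equations removes the quadratic terms:
100.4 x + 56.8 y = -3939.35
-7.4 x + 33.4 y = -1100.30
Solving the 2×2 system: x ≈ -18.3, y ≈ -37.0 km.

-18.3 km east, -37.0 km north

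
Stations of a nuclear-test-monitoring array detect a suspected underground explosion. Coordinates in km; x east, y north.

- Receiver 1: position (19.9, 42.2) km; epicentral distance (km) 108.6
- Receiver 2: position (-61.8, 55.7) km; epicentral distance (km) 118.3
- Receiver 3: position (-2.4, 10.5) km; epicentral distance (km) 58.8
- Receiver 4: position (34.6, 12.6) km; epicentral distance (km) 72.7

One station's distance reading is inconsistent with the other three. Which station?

Receiver 1

Solve using three stations at a time. Using Receiver 2, Receiver 3, Receiver 4 (subtract circle equations pairwise → linear system) gives (x, y) ≈ (-5.2, -48.1).
Distances from that point to each station vs reported:
  Receiver 1: calculated 93.8 vs reported 108.6 → residual 14.8 km
  Receiver 2: calculated 118.2 vs reported 118.3 → residual 0.1 km
  Receiver 3: calculated 58.7 vs reported 58.8 → residual 0.1 km
  Receiver 4: calculated 72.6 vs reported 72.7 → residual 0.1 km
Receiver 2, Receiver 3, Receiver 4 are mutually consistent (residuals ≈ 0); Receiver 1 is off by 14.8 km.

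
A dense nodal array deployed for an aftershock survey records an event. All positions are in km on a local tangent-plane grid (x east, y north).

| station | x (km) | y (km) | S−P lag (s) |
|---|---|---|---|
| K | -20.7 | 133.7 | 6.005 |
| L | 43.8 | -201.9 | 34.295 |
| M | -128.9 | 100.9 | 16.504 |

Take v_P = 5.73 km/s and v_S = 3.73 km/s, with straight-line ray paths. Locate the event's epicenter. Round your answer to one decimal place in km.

(35.6, 164.5)

Distance from S−P lag: d = Δt · v_P v_S / (v_P − v_S) = Δt · (5.73·3.73)/(5.73−3.73) ≈ 10.6864·Δt.
So d_K = 64.17, d_L = 366.49, d_M = 176.37 km.
Circle about each station: (x + 20.7)² + (y − 133.7)² = 64.17²; (x − 43.8)² + (y + 201.9)² = 366.49²; (x + 128.9)² + (y − 100.9)² = 176.37².
Subtracting the K equation from the L and M equations removes the quadratic terms:
129.0 x − 671.2 y = -105819.26
-216.4 x − 65.6 y = -18496.75
Solving the 2×2 system: x ≈ 35.6, y ≈ 164.5 km.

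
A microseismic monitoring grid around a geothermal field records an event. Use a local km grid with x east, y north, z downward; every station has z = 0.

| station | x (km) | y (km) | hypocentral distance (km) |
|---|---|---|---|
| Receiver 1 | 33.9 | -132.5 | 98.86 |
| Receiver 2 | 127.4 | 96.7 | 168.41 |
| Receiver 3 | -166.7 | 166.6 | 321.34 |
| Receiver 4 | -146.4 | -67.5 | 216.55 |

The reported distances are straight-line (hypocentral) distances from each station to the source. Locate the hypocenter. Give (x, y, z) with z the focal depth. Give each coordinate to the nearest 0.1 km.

Each station gives a sphere (x−x_i)² + (y−y_i)² + z² = d_i² (stations at z=0).
Subtracting the Receiver 1 sphere from Receiver 2 and Receiver 3: z² cancels, leaving linear equations in x and y:
187.0 x + 458.4 y = -11712.44
-401.2 x + 598.2 y = -56647.11
Solving: x ≈ 64.105, y ≈ -51.702 km (keep extra digits for the depth step; rounded: 64.1, -51.7).
Then from the Receiver 1 sphere: z² = 98.86² − (x − 33.9)² − (y + 132.5)² with x = 64.105, y = -51.702, so z ≈ 48.297 ≈ 48.3 km.

(64.1, -51.7, 48.3)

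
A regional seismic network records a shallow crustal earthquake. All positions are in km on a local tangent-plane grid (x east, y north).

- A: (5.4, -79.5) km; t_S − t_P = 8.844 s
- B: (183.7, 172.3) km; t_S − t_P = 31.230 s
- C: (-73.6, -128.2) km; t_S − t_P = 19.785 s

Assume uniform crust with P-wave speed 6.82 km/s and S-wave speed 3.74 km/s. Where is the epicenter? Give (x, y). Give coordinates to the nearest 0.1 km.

(76.8, -63.2)

Distance from S−P lag: d = Δt · v_P v_S / (v_P − v_S) = Δt · (6.82·3.74)/(6.82−3.74) ≈ 8.2814·Δt.
So d_A = 73.24, d_B = 258.63, d_C = 163.85 km.
Circle about each station: (x − 5.4)² + (y + 79.5)² = 73.24²; (x − 183.7)² + (y − 172.3)² = 258.63²; (x + 73.6)² + (y + 128.2)² = 163.85².
Subtracting the A equation from the B and C equations removes the quadratic terms:
356.6 x + 503.6 y = -4441.81
-158.0 x − 97.4 y = -5979.93
Solving the 2×2 system: x ≈ 76.8, y ≈ -63.2 km.
Check against A (with the unrounded x, y): √((x − 5.4)²+(y + 79.5)²) = 73.25 ≈ 73.24 km. ✓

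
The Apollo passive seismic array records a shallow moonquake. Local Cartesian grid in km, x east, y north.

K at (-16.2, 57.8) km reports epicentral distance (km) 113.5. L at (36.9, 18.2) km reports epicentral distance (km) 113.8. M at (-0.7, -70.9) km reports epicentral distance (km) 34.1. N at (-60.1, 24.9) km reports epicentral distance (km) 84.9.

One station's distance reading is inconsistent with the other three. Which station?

Solve using three stations at a time. Using K, M, N (subtract circle equations pairwise → linear system) gives (x, y) ≈ (-30.7, -54.8).
Distances from that point to each station vs reported:
  K: calculated 113.5 vs reported 113.5 → residual 0.0 km
  L: calculated 99.5 vs reported 113.8 → residual 14.3 km
  M: calculated 34.1 vs reported 34.1 → residual 0.0 km
  N: calculated 84.9 vs reported 84.9 → residual 0.0 km
K, M, N are mutually consistent (residuals ≈ 0); L is off by 14.3 km.

L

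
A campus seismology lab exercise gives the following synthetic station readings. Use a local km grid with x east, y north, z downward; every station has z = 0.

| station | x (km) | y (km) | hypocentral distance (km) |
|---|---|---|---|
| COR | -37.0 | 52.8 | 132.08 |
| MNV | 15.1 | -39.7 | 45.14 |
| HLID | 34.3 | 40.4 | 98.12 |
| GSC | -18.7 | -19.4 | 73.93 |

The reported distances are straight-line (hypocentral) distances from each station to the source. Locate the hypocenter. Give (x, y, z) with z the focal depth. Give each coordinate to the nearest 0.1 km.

Each station gives a sphere (x−x_i)² + (y−y_i)² + z² = d_i² (stations at z=0).
Subtracting the COR sphere from MNV and HLID: z² cancels, leaving linear equations in x and y:
104.2 x − 185.0 y = 13054.77
142.6 x − 24.8 y = 6469.40
Solving: x ≈ 36.689, y ≈ -49.902 km (keep extra digits for the depth step; rounded: 36.7, -49.9).
Then from the COR sphere: z² = 132.08² − (x + 37.0)² − (y − 52.8)² with x = 36.689, y = -49.902, so z ≈ 38.306 ≈ 38.3 km.

x ≈ 36.7 km, y ≈ -49.9 km, depth ≈ 38.3 km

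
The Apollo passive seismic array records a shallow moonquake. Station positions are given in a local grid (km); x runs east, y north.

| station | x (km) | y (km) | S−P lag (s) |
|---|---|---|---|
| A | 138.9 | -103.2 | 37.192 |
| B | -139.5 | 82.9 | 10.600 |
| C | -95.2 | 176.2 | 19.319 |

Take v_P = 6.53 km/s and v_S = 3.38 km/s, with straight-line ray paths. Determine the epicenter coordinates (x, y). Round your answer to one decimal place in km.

(-77.5, 42.0)

Distance from S−P lag: d = Δt · v_P v_S / (v_P − v_S) = Δt · (6.53·3.38)/(6.53−3.38) ≈ 7.0068·Δt.
So d_A = 260.60, d_B = 74.27, d_C = 135.36 km.
Circle about each station: (x − 138.9)² + (y + 103.2)² = 260.60²; (x + 139.5)² + (y − 82.9)² = 74.27²; (x + 95.2)² + (y − 176.2)² = 135.36².
Subtracting the A equation from the B and C equations removes the quadratic terms:
-556.8 x + 372.2 y = 58785.54
-468.2 x + 558.8 y = 59756.06
Solving the 2×2 system: x ≈ -77.5, y ≈ 42.0 km.
Check against A (with the unrounded x, y): √((x − 138.9)²+(y + 103.2)²) = 260.60 ≈ 260.60 km. ✓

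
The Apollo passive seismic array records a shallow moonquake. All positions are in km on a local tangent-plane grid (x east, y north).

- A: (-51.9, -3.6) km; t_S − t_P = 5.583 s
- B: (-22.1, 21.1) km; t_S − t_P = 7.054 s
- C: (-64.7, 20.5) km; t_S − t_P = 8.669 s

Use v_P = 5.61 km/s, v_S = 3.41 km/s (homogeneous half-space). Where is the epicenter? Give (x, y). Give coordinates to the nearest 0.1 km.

Distance from S−P lag: d = Δt · v_P v_S / (v_P − v_S) = Δt · (5.61·3.41)/(5.61−3.41) ≈ 8.6955·Δt.
So d_A = 48.55, d_B = 61.34, d_C = 75.38 km.
Circle about each station: (x + 51.9)² + (y + 3.6)² = 48.55²; (x + 22.1)² + (y − 21.1)² = 61.34²; (x + 64.7)² + (y − 20.5)² = 75.38².
Subtracting pairs of circle equations eliminates x²+y² and gives linear equations (the radical axes):
59.6 x + 49.4 y = -3178.44
-25.6 x + 48.2 y = -1425.27
Solving the 2×2 system: x ≈ -20.0, y ≈ -40.2 km.

-20.0 km east, -40.2 km north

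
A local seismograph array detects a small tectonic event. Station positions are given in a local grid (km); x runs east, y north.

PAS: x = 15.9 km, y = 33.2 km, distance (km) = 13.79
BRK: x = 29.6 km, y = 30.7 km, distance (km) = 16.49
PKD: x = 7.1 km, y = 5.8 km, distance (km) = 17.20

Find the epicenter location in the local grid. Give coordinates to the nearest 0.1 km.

17.5 km east, 19.5 km north

Circle about each station: (x − 15.9)² + (y − 33.2)² = 13.79²; (x − 29.6)² + (y − 30.7)² = 16.49²; (x − 7.1)² + (y − 5.8)² = 17.20².
Subtracting the PAS equation from the BRK and PKD equations removes the quadratic terms:
27.4 x − 5.0 y = 381.84
-17.6 x − 54.8 y = -1376.68
Solving the 2×2 system: x ≈ 17.5, y ≈ 19.5 km.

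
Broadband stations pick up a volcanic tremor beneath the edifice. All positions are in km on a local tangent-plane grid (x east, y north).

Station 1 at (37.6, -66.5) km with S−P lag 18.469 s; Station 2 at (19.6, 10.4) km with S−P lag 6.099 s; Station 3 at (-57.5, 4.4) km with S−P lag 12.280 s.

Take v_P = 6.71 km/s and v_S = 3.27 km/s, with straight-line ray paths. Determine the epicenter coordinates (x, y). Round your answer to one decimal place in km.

Distance from S−P lag: d = Δt · v_P v_S / (v_P − v_S) = Δt · (6.71·3.27)/(6.71−3.27) ≈ 6.3784·Δt.
So d_Station 1 = 117.80, d_Station 2 = 38.90, d_Station 3 = 78.33 km.
Circle about each station: (x − 37.6)² + (y + 66.5)² = 117.80²; (x − 19.6)² + (y − 10.4)² = 38.90²; (x + 57.5)² + (y − 4.4)² = 78.33².
Subtracting pairs of circle equations eliminates x²+y² and gives linear equations (the radical axes):
-36.0 x + 153.8 y = 7019.94
-190.2 x + 141.8 y = 5230.85
Solving the 2×2 system: x ≈ 7.9, y ≈ 47.5 km.

x ≈ 7.9 km, y ≈ 47.5 km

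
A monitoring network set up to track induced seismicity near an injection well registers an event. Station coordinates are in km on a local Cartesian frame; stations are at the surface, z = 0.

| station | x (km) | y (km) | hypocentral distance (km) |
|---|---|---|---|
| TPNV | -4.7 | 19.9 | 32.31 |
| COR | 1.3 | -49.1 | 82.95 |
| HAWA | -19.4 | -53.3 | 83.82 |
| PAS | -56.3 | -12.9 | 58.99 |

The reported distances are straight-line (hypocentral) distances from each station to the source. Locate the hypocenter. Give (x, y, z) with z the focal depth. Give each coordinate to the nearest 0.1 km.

x ≈ -21.2 km, y ≈ 26.0 km, depth ≈ 27.1 km

Each station gives a sphere (x−x_i)² + (y−y_i)² + z² = d_i² (stations at z=0).
Subtracting the TPNV sphere from COR and HAWA: z² cancels, leaving linear equations in x and y:
12.0 x − 138.0 y = -3842.37
-29.4 x − 146.4 y = -3182.71
Solving: x ≈ -21.209, y ≈ 25.999 km (keep extra digits for the depth step; rounded: -21.2, 26.0).
Then from the TPNV sphere: z² = 32.31² − (x + 4.7)² − (y − 19.9)² with x = -21.209, y = 25.999, so z ≈ 27.096 ≈ 27.1 km.
Check against PAS (with the unrounded solution): distance 58.98 ≈ 58.99 km. ✓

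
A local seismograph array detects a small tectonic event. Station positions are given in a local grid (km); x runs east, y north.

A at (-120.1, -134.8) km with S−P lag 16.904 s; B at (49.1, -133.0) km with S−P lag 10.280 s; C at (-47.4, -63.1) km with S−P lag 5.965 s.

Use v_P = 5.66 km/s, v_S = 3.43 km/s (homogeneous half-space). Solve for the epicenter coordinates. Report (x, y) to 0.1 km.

x ≈ 4.0 km, y ≈ -55.7 km

Distance from S−P lag: d = Δt · v_P v_S / (v_P − v_S) = Δt · (5.66·3.43)/(5.66−3.43) ≈ 8.7057·Δt.
So d_A = 147.16, d_B = 89.50, d_C = 51.93 km.
Circle about each station: (x + 120.1)² + (y + 134.8)² = 147.16²; (x − 49.1)² + (y + 133.0)² = 89.50²; (x + 47.4)² + (y + 63.1)² = 51.93².
Subtracting the A equation from the B and C equations removes the quadratic terms:
338.4 x + 3.6 y = 1150.58
145.4 x + 143.4 y = -7407.34
Solving the 2×2 system: x ≈ 4.0, y ≈ -55.7 km.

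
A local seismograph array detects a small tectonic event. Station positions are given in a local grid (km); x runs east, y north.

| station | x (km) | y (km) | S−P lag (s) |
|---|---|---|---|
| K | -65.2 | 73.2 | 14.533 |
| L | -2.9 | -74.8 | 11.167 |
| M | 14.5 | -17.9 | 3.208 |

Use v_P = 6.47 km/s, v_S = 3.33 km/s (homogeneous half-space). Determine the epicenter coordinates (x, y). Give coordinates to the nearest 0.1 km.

4.1 km east, 1.5 km north

Distance from S−P lag: d = Δt · v_P v_S / (v_P − v_S) = Δt · (6.47·3.33)/(6.47−3.33) ≈ 6.8615·Δt.
So d_K = 99.72, d_L = 76.62, d_M = 22.01 km.
Circle about each station: (x + 65.2)² + (y − 73.2)² = 99.72²; (x + 2.9)² + (y + 74.8)² = 76.62²; (x − 14.5)² + (y + 17.9)² = 22.01².
Subtracting the K equation from the L and M equations removes the quadratic terms:
124.6 x − 296.0 y = 67.62
159.4 x − 182.2 y = 381.02
Solving the 2×2 system: x ≈ 4.1, y ≈ 1.5 km.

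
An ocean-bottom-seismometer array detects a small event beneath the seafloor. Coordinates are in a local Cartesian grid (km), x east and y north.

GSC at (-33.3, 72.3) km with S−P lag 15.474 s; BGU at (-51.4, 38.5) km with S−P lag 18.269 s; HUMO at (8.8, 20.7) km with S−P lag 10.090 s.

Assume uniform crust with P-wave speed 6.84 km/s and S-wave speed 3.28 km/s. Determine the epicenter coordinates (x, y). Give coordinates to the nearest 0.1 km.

Distance from S−P lag: d = Δt · v_P v_S / (v_P − v_S) = Δt · (6.84·3.28)/(6.84−3.28) ≈ 6.3020·Δt.
So d_GSC = 97.52, d_BGU = 115.13, d_HUMO = 63.59 km.
Circle about each station: (x + 33.3)² + (y − 72.3)² = 97.52²; (x + 51.4)² + (y − 38.5)² = 115.13²; (x − 8.8)² + (y − 20.7)² = 63.59².
Subtracting the GSC equation from the BGU and HUMO equations removes the quadratic terms:
-36.2 x − 67.6 y = -5956.74
84.2 x − 103.2 y = -363.79
Solving the 2×2 system: x ≈ 62.6, y ≈ 54.6 km.

62.6 km east, 54.6 km north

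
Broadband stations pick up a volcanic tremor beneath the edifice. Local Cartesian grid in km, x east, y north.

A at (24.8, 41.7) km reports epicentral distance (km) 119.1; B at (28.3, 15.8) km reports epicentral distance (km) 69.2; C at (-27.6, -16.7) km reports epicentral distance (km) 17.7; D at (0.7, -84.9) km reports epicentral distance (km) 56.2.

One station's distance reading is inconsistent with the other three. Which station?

A

Solve using three stations at a time. Using B, C, D (subtract circle equations pairwise → linear system) gives (x, y) ≈ (-20.8, -33.0).
Distances from that point to each station vs reported:
  A: calculated 87.5 vs reported 119.1 → residual 31.6 km
  B: calculated 69.2 vs reported 69.2 → residual 0.0 km
  C: calculated 17.7 vs reported 17.7 → residual 0.0 km
  D: calculated 56.2 vs reported 56.2 → residual 0.0 km
B, C, D are mutually consistent (residuals ≈ 0); A is off by 31.6 km.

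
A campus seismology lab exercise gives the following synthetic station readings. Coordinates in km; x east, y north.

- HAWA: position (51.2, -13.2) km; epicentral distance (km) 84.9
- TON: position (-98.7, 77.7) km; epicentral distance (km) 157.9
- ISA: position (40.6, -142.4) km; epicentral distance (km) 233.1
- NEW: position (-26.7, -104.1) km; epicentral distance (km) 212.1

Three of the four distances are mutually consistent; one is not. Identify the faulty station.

Solve using three stations at a time. Using TON, ISA, NEW (subtract circle equations pairwise → linear system) gives (x, y) ≈ (58.9, 90.1).
Distances from that point to each station vs reported:
  HAWA: calculated 103.6 vs reported 84.9 → residual 18.7 km
  TON: calculated 158.1 vs reported 157.9 → residual 0.2 km
  ISA: calculated 233.2 vs reported 233.1 → residual 0.1 km
  NEW: calculated 212.3 vs reported 212.1 → residual 0.2 km
TON, ISA, NEW are mutually consistent (residuals ≈ 0); HAWA is off by 18.7 km.

HAWA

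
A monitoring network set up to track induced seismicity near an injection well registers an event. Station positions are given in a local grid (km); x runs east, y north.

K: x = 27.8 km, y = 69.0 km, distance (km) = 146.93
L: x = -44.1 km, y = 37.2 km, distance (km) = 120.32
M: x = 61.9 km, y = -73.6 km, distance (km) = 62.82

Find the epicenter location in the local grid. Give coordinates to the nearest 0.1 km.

-0.9 km east, -75.1 km north

Circle about each station: (x − 27.8)² + (y − 69.0)² = 146.93²; (x + 44.1)² + (y − 37.2)² = 120.32²; (x − 61.9)² + (y + 73.6)² = 62.82².
Subtracting pairs of circle equations eliminates x²+y² and gives linear equations (the radical axes):
-143.8 x − 63.6 y = 4906.33
68.2 x − 285.2 y = 21356.80
Solving the 2×2 system: x ≈ -0.9, y ≈ -75.1 km.
Check against K (with the unrounded x, y): √((x − 27.8)²+(y − 69.0)²) = 146.93 ≈ 146.93 km. ✓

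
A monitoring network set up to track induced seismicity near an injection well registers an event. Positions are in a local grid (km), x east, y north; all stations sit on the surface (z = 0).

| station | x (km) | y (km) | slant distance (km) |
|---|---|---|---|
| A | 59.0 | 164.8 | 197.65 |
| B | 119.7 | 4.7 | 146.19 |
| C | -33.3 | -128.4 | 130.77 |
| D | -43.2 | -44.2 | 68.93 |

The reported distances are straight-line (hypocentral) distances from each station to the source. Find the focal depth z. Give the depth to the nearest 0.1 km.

Each station gives a sphere (x−x_i)² + (y−y_i)² + z² = d_i² (stations at z=0).
Subtracting the A sphere from B and C: z² cancels, leaving linear equations in x and y:
121.4 x − 320.2 y = 1404.15
-184.6 x − 586.4 y = 8920.14
Solving: x ≈ -15.601, y ≈ -10.300 km (keep extra digits for the depth step; rounded: -15.6, -10.3).
Then from the A sphere: z² = 197.65² − (x − 59.0)² − (y − 164.8)² with x = -15.601, y = -10.300, so z ≈ 53.294 ≈ 53.3 km.

z ≈ 53.3 km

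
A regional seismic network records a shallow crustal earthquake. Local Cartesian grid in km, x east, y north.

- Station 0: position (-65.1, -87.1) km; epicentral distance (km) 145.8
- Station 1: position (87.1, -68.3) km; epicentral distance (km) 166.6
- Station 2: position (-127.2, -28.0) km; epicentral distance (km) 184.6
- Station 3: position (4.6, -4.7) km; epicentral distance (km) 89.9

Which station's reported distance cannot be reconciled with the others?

Solve using three stations at a time. Using Station 1, Station 2, Station 3 (subtract circle equations pairwise → linear system) gives (x, y) ≈ (19.6, 84.1).
Distances from that point to each station vs reported:
  Station 0: calculated 191.0 vs reported 145.8 → residual 45.2 km
  Station 1: calculated 166.7 vs reported 166.6 → residual 0.1 km
  Station 2: calculated 184.7 vs reported 184.6 → residual 0.1 km
  Station 3: calculated 90.0 vs reported 89.9 → residual 0.1 km
Station 1, Station 2, Station 3 are mutually consistent (residuals ≈ 0); Station 0 is off by 45.2 km.

Station 0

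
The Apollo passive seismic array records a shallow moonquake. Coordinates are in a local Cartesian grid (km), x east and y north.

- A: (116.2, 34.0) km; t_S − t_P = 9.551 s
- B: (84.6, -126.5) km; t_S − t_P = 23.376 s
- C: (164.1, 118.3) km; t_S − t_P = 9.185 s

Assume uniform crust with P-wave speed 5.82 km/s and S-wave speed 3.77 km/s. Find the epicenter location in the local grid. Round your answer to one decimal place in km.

65.9 km east, 123.0 km north

Distance from S−P lag: d = Δt · v_P v_S / (v_P − v_S) = Δt · (5.82·3.77)/(5.82−3.77) ≈ 10.7031·Δt.
So d_A = 102.23, d_B = 250.20, d_C = 98.31 km.
Circle about each station: (x − 116.2)² + (y − 34.0)² = 102.23²; (x − 84.6)² + (y + 126.5)² = 250.20²; (x − 164.1)² + (y − 118.3)² = 98.31².
Subtracting pairs of circle equations eliminates x²+y² and gives linear equations (the radical axes):
-63.2 x − 321.0 y = -43648.10
95.8 x + 168.6 y = 27051.38
Solving the 2×2 system: x ≈ 65.9, y ≈ 123.0 km.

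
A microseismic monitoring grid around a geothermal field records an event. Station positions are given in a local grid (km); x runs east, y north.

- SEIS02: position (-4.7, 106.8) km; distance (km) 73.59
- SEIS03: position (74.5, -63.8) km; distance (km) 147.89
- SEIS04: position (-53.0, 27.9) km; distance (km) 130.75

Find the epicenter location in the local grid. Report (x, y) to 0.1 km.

Circle about each station: (x + 4.7)² + (y − 106.8)² = 73.59²; (x − 74.5)² + (y + 63.8)² = 147.89²; (x + 53.0)² + (y − 27.9)² = 130.75².
Subtracting pairs of circle equations eliminates x²+y² and gives linear equations (the radical axes):
158.4 x − 341.2 y = -18263.60
-96.6 x − 157.8 y = -19520.99
Solving the 2×2 system: x ≈ 65.2, y ≈ 83.8 km.
Check against SEIS02 (with the unrounded x, y): √((x + 4.7)²+(y − 106.8)²) = 73.59 ≈ 73.59 km. ✓

(65.2, 83.8)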